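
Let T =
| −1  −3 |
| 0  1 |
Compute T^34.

[[1, 0], [0, 1]]

T² = I (check: tr T = 0 and det T = −1), so T^34 = I since 34 is even.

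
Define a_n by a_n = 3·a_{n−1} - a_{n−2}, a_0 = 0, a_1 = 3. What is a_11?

53133

With companion matrix C = [[3, -1], [1, 0]], [a_n, a_{n−1}]ᵀ = C·[a_{n−1}, a_{n−2}]ᵀ, so [a_11, a_10]ᵀ = C¹⁰·[a_1, a_0]ᵀ.
C¹⁰ = [[17711, -6765], [6765, -2584]], giving [a_11, a_10]ᵀ = [[53133], [20295]].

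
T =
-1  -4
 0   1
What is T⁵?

[[-1, -4], [0, 1]]

T² = I (check: tr T = 0 and det T = -1), so T⁵ = T since 5 is odd.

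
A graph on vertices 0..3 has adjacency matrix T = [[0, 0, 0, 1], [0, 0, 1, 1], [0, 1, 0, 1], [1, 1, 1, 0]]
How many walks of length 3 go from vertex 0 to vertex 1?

1

The number of length-3 walks from vertex 0 to vertex 1 is entry (0,1) of T^3, where T is the adjacency matrix.
T^2 = [[1, 1, 1, 0], [1, 2, 1, 1], [1, 1, 2, 1], [0, 1, 1, 3]]
T^3 = [[0, 1, 1, 3], [1, 2, 3, 4], [1, 3, 2, 4], [3, 4, 4, 2]]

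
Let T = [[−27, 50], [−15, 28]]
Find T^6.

tr T = 1 and det T = −6, so the characteristic polynomial is λ² − (1)λ + (−6) with roots 3 and −2.
Eigenvectors give P = [[5, 2], [3, 1]] with P⁻¹ = [[−1, 2], [3, −5]], and T = P·diag(3, −2)·P⁻¹.
Then T^6 = P·diag(729, 64)·P⁻¹ = [[3645, 128], [2187, 64]] · [[−1, 2], [3, −5]] = [[−3261, 6650], [−1995, 4054]].

[[−3261, 6650], [−1995, 4054]]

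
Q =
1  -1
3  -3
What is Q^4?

Q^2 = [[-2, 2], [-6, 6]]
Q^3 = [[4, -4], [12, -12]]
Q^4 = [[-8, 8], [-24, 24]]

[[-8, 8], [-24, 24]]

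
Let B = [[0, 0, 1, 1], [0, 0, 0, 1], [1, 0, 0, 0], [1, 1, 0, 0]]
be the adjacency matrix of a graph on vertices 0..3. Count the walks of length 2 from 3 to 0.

0

The number of length-2 walks from vertex 3 to vertex 0 is entry (3,0) of B^2, where B is the adjacency matrix.
B^2 = [[2, 1, 0, 0], [1, 1, 0, 0], [0, 0, 1, 1], [0, 0, 1, 2]]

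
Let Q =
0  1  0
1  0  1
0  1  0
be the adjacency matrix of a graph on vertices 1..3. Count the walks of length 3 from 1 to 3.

0

The number of length-3 walks from vertex 1 to vertex 3 is entry (1,3) of Q³, where Q is the adjacency matrix.
Q² = [[1, 0, 1], [0, 2, 0], [1, 0, 1]]
Q³ = [[0, 2, 0], [2, 0, 2], [0, 2, 0]]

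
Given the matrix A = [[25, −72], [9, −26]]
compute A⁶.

[[−503, 1512], [−189, 568]]

tr A = −1 and det A = −2, so the characteristic polynomial is λ² − (−1)λ + (−2) with roots 1 and −2.
Eigenvectors give P = [[−3, −8], [−1, −3]] with P⁻¹ = [[−3, 8], [1, −3]], and A = P·diag(1, −2)·P⁻¹.
Then A⁶ = P·diag(1, 64)·P⁻¹ = [[−3, −512], [−1, −192]] · [[−3, 8], [1, −3]] = [[−503, 1512], [−189, 568]].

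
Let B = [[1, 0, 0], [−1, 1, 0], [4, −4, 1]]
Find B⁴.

[[1, 0, 0], [−4, 1, 0], [40, −16, 1]]

B = I + N where N = [[0, 0, 0], [−1, 0, 0], [4, −4, 0]] is strictly lower-triangular, so N³ = 0.
(I + N)⁴ = I + 4·N + 6·N² = [[1, 0, 0], [−4, 1, 0], [40, −16, 1]].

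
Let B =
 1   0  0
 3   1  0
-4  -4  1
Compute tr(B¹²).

3

B = I + N where N = [[0, 0, 0], [3, 0, 0], [-4, -4, 0]] is strictly lower-triangular, so N³ = 0.
(I + N)¹² = I + 12·N + 66·N² = [[1, 0, 0], [36, 1, 0], [-840, -48, 1]].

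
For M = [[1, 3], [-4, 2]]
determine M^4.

[[13, -171], [228, -44]]

M^2 = [[-11, 9], [-12, -8]]
M^3 = [[-47, -15], [20, -52]]
M^4 = [[13, -171], [228, -44]]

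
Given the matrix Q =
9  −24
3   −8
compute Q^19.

Q² = Q (a projection; rank 1, trace 1), so Q^19 = Q.

[[9, −24], [3, −8]]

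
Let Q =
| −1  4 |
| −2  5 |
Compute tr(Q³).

28

tr Q = 4 and det Q = 3, so the characteristic polynomial is λ² − (4)λ + (3) with roots 1 and 3.
Eigenvectors give P = [[2, 1], [1, 1]] with P⁻¹ = [[1, −1], [−1, 2]], and Q = P·diag(1, 3)·P⁻¹.
Then Q³ = P·diag(1, 27)·P⁻¹ = [[2, 27], [1, 27]] · [[1, −1], [−1, 2]] = [[−25, 52], [−26, 53]].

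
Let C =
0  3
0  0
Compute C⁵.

[[0, 0], [0, 0]]

C is strictly triangular, hence nilpotent: C² = 0, so C⁵ = 0.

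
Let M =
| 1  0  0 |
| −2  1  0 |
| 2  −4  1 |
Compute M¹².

[[1, 0, 0], [−24, 1, 0], [552, −48, 1]]

M = I + N where N = [[0, 0, 0], [−2, 0, 0], [2, −4, 0]] is strictly lower-triangular, so N³ = 0.
(I + N)¹² = I + 12·N + 66·N² = [[1, 0, 0], [−24, 1, 0], [552, −48, 1]].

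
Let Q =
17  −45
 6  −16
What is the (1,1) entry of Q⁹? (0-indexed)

tr Q = 1 and det Q = −2, so the characteristic polynomial is λ² − (1)λ + (−2) with roots 2 and −1.
Eigenvectors give P = [[3, −5], [1, −2]] with P⁻¹ = [[2, −5], [1, −3]], and Q = P·diag(2, −1)·P⁻¹.
Then Q⁹ = P·diag(512, −1)·P⁻¹ = [[1536, 5], [512, 2]] · [[2, −5], [1, −3]] = [[3077, −7695], [1026, −2566]].

−2566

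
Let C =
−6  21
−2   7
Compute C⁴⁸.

[[−6, 21], [−2, 7]]

C² = C (a projection; rank 1, trace 1), so C⁴⁸ = C.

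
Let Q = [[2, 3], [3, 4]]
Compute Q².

[[13, 18], [18, 25]]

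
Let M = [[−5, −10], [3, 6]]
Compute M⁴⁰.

[[−5, −10], [3, 6]]

M² = M (a projection; rank 1, trace 1), so M⁴⁰ = M.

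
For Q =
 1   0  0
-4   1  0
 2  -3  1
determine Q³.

[[1, 0, 0], [-12, 1, 0], [42, -9, 1]]

Q = I + N where N = [[0, 0, 0], [-4, 0, 0], [2, -3, 0]] is strictly lower-triangular, so N³ = 0.
(I + N)³ = I + 3·N + 3·N² = [[1, 0, 0], [-12, 1, 0], [42, -9, 1]].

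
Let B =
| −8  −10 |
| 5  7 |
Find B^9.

tr B = −1 and det B = −6, so the characteristic polynomial is λ² − (−1)λ + (−6) with roots −3 and 2.
Eigenvectors give P = [[−2, −1], [1, 1]] with P⁻¹ = [[−1, −1], [1, 2]], and B = P·diag(−3, 2)·P⁻¹.
Then B^9 = P·diag(−19683, 512)·P⁻¹ = [[39366, −512], [−19683, 512]] · [[−1, −1], [1, 2]] = [[−39878, −40390], [20195, 20707]].

[[−39878, −40390], [20195, 20707]]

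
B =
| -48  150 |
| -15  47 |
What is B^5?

tr B = -1 and det B = -6, so the characteristic polynomial is λ² − (-1)λ + (-6) with roots -3 and 2.
Eigenvectors give P = [[-10, 3], [-3, 1]] with P⁻¹ = [[-1, 3], [-3, 10]], and B = P·diag(-3, 2)·P⁻¹.
Then B^5 = P·diag(-243, 32)·P⁻¹ = [[2430, 96], [729, 32]] · [[-1, 3], [-3, 10]] = [[-2718, 8250], [-825, 2507]].

[[-2718, 8250], [-825, 2507]]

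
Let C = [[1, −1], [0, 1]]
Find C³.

[[1, −3], [0, 1]]

C = I + N where N = [[0, −1], [0, 0]] is strictly upper-triangular, so N² = 0.
(I + N)³ = I + 3·N = [[1, −3], [0, 1]].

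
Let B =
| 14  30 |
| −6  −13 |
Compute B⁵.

tr B = 1 and det B = −2, so the characteristic polynomial is λ² − (1)λ + (−2) with roots −1 and 2.
Eigenvectors give P = [[−2, 5], [1, −2]] with P⁻¹ = [[2, 5], [1, 2]], and B = P·diag(−1, 2)·P⁻¹.
Then B⁵ = P·diag(−1, 32)·P⁻¹ = [[2, 160], [−1, −64]] · [[2, 5], [1, 2]] = [[164, 330], [−66, −133]].

[[164, 330], [−66, −133]]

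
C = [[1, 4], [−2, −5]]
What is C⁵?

tr C = −4 and det C = 3, so the characteristic polynomial is λ² − (−4)λ + (3) with roots −1 and −3.
Eigenvectors give P = [[−2, −1], [1, 1]] with P⁻¹ = [[−1, −1], [1, 2]], and C = P·diag(−1, −3)·P⁻¹.
Then C⁵ = P·diag(−1, −243)·P⁻¹ = [[2, 243], [−1, −243]] · [[−1, −1], [1, 2]] = [[241, 484], [−242, −485]].

[[241, 484], [−242, −485]]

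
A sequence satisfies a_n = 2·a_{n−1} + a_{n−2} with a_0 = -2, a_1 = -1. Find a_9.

With companion matrix Q = [[2, 1], [1, 0]], [a_n, a_{n−1}]ᵀ = Q·[a_{n−1}, a_{n−2}]ᵀ, so [a_9, a_8]ᵀ = Q⁸·[a_1, a_0]ᵀ.
Q⁸ = [[985, 408], [408, 169]], giving [a_9, a_8]ᵀ = [[-1801], [-746]].

-1801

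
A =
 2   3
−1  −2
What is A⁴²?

A² = I (check: tr A = 0 and det A = −1), so A⁴² = I since 42 is even.

[[1, 0], [0, 1]]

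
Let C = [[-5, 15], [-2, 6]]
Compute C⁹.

[[-5, 15], [-2, 6]]

C² = C (a projection; rank 1, trace 1), so C⁹ = C.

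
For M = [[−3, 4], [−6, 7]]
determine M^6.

tr M = 4 and det M = 3, so the characteristic polynomial is λ² − (4)λ + (3) with roots 1 and 3.
Eigenvectors give P = [[1, −2], [1, −3]] with P⁻¹ = [[3, −2], [1, −1]], and M = P·diag(1, 3)·P⁻¹.
Then M^6 = P·diag(1, 729)·P⁻¹ = [[1, −1458], [1, −2187]] · [[3, −2], [1, −1]] = [[−1455, 1456], [−2184, 2185]].

[[−1455, 1456], [−2184, 2185]]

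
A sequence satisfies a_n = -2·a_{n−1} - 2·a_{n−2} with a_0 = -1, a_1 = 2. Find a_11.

With companion matrix A = [[-2, -2], [1, 0]], [a_n, a_{n−1}]ᵀ = A·[a_{n−1}, a_{n−2}]ᵀ, so [a_11, a_10]ᵀ = A^10·[a_1, a_0]ᵀ.
A^10 = [[32, 64], [-32, -32]], giving [a_11, a_10]ᵀ = [[0], [-32]].

0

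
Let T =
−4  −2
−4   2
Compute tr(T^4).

784

T^2 = [[24, 4], [8, 12]]
T^3 = [[−112, −40], [−80, 8]]
T^4 = [[608, 144], [288, 176]]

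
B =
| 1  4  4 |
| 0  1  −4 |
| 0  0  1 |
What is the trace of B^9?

B = I + N where N = [[0, 4, 4], [0, 0, −4], [0, 0, 0]] is strictly upper-triangular, so N^3 = 0.
(I + N)^9 = I + 9·N + 36·N^2 = [[1, 36, −540], [0, 1, −36], [0, 0, 1]].

3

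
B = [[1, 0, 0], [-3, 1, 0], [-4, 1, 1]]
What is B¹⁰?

B = I + N where N = [[0, 0, 0], [-3, 0, 0], [-4, 1, 0]] is strictly lower-triangular, so N³ = 0.
(I + N)¹⁰ = I + 10·N + 45·N² = [[1, 0, 0], [-30, 1, 0], [-175, 10, 1]].

[[1, 0, 0], [-30, 1, 0], [-175, 10, 1]]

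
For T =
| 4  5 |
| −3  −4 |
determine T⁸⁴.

T² = I (check: tr T = 0 and det T = −1), so T⁸⁴ = I since 84 is even.

[[1, 0], [0, 1]]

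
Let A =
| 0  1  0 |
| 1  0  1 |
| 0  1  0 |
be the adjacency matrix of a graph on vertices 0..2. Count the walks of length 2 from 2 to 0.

1

The number of length-2 walks from vertex 2 to vertex 0 is entry (2,0) of A², where A is the adjacency matrix.
A² = [[1, 0, 1], [0, 2, 0], [1, 0, 1]]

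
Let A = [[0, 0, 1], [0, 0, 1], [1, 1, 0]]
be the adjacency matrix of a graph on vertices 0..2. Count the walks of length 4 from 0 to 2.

The number of length-4 walks from vertex 0 to vertex 2 is entry (0,2) of A⁴, where A is the adjacency matrix.
A² = [[1, 1, 0], [1, 1, 0], [0, 0, 2]]
A³ = [[0, 0, 2], [0, 0, 2], [2, 2, 0]]
A⁴ = [[2, 2, 0], [2, 2, 0], [0, 0, 4]]

0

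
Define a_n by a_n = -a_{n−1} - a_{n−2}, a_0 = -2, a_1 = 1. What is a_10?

1

With companion matrix B = [[-1, -1], [1, 0]], [a_n, a_{n−1}]ᵀ = B·[a_{n−1}, a_{n−2}]ᵀ, so [a_10, a_9]ᵀ = B⁹·[a_1, a_0]ᵀ.
B⁹ = [[1, 0], [0, 1]], giving [a_10, a_9]ᵀ = [[1], [-2]].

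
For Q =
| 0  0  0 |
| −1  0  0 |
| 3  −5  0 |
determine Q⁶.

[[0, 0, 0], [0, 0, 0], [0, 0, 0]]

Q is strictly triangular, hence nilpotent: Q³ = 0, so Q⁶ = 0.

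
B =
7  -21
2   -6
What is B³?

[[7, -21], [2, -6]]

B² = B (a projection; rank 1, trace 1), so B³ = B.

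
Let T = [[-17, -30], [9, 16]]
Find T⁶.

[[379, 630], [-189, -314]]

tr T = -1 and det T = -2, so the characteristic polynomial is λ² − (-1)λ + (-2) with roots -2 and 1.
Eigenvectors give P = [[-2, -5], [1, 3]] with P⁻¹ = [[-3, -5], [1, 2]], and T = P·diag(-2, 1)·P⁻¹.
Then T⁶ = P·diag(64, 1)·P⁻¹ = [[-128, -5], [64, 3]] · [[-3, -5], [1, 2]] = [[379, 630], [-189, -314]].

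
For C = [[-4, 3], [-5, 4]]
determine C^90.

C² = I (check: tr C = 0 and det C = -1), so C^90 = I since 90 is even.

[[1, 0], [0, 1]]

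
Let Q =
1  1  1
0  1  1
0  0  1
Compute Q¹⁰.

Q = I + N where N = [[0, 1, 1], [0, 0, 1], [0, 0, 0]] is strictly upper-triangular, so N³ = 0.
(I + N)¹⁰ = I + 10·N + 45·N² = [[1, 10, 55], [0, 1, 10], [0, 0, 1]].

[[1, 10, 55], [0, 1, 10], [0, 0, 1]]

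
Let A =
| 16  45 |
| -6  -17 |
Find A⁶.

tr A = -1 and det A = -2, so the characteristic polynomial is λ² − (-1)λ + (-2) with roots 1 and -2.
Eigenvectors give P = [[-3, -5], [1, 2]] with P⁻¹ = [[-2, -5], [1, 3]], and A = P·diag(1, -2)·P⁻¹.
Then A⁶ = P·diag(1, 64)·P⁻¹ = [[-3, -320], [1, 128]] · [[-2, -5], [1, 3]] = [[-314, -945], [126, 379]].

[[-314, -945], [126, 379]]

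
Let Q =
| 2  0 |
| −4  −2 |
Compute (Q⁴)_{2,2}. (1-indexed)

tr Q = 0 and det Q = −4, so the characteristic polynomial is λ² − (0)λ + (−4) with roots −2 and 2.
Eigenvectors give P = [[0, −1], [1, 1]] with P⁻¹ = [[1, 1], [−1, 0]], and Q = P·diag(−2, 2)·P⁻¹.
Then Q⁴ = P·diag(16, 16)·P⁻¹ = [[0, −16], [16, 16]] · [[1, 1], [−1, 0]] = [[16, 0], [0, 16]].

16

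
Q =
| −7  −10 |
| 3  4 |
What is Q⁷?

[[−763, −1270], [381, 634]]

tr Q = −3 and det Q = 2, so the characteristic polynomial is λ² − (−3)λ + (2) with roots −1 and −2.
Eigenvectors give P = [[−5, 2], [3, −1]] with P⁻¹ = [[1, 2], [3, 5]], and Q = P·diag(−1, −2)·P⁻¹.
Then Q⁷ = P·diag(−1, −128)·P⁻¹ = [[5, −256], [−3, 128]] · [[1, 2], [3, 5]] = [[−763, −1270], [381, 634]].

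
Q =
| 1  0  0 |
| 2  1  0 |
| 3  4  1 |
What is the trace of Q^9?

3

Q = I + N where N = [[0, 0, 0], [2, 0, 0], [3, 4, 0]] is strictly lower-triangular, so N^3 = 0.
(I + N)^9 = I + 9·N + 36·N^2 = [[1, 0, 0], [18, 1, 0], [315, 36, 1]].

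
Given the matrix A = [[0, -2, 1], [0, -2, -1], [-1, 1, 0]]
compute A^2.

[[-1, 5, 2], [1, 3, 2], [0, 0, -2]]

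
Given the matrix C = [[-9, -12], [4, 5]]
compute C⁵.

tr C = -4 and det C = 3, so the characteristic polynomial is λ² − (-4)λ + (3) with roots -1 and -3.
Eigenvectors give P = [[-3, -2], [2, 1]] with P⁻¹ = [[1, 2], [-2, -3]], and C = P·diag(-1, -3)·P⁻¹.
Then C⁵ = P·diag(-1, -243)·P⁻¹ = [[3, 486], [-2, -243]] · [[1, 2], [-2, -3]] = [[-969, -1452], [484, 725]].

[[-969, -1452], [484, 725]]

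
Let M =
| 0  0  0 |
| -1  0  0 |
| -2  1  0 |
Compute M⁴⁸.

M is strictly triangular, hence nilpotent: M³ = 0, so M⁴⁸ = 0.

[[0, 0, 0], [0, 0, 0], [0, 0, 0]]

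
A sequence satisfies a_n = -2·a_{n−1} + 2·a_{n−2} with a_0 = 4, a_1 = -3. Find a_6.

712

With companion matrix M = [[-2, 2], [1, 0]], [a_n, a_{n−1}]ᵀ = M·[a_{n−1}, a_{n−2}]ᵀ, so [a_6, a_5]ᵀ = M^5·[a_1, a_0]ᵀ.
M^5 = [[-120, 88], [44, -32]], giving [a_6, a_5]ᵀ = [[712], [-260]].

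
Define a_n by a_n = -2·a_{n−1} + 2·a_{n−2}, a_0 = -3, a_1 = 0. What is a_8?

With companion matrix B = [[-2, 2], [1, 0]], [a_n, a_{n−1}]ᵀ = B·[a_{n−1}, a_{n−2}]ᵀ, so [a_8, a_7]ᵀ = B^7·[a_1, a_0]ᵀ.
B^7 = [[-896, 656], [328, -240]], giving [a_8, a_7]ᵀ = [[-1968], [720]].

-1968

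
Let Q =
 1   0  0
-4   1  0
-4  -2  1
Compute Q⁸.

Q = I + N where N = [[0, 0, 0], [-4, 0, 0], [-4, -2, 0]] is strictly lower-triangular, so N³ = 0.
(I + N)⁸ = I + 8·N + 28·N² = [[1, 0, 0], [-32, 1, 0], [192, -16, 1]].

[[1, 0, 0], [-32, 1, 0], [192, -16, 1]]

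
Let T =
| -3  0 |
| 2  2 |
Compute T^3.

T^2 = [[9, 0], [-2, 4]]
T^3 = [[-27, 0], [14, 8]]

[[-27, 0], [14, 8]]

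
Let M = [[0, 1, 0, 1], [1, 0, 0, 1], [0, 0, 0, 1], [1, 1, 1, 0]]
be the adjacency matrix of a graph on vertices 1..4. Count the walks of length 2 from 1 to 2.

1

The number of length-2 walks from vertex 1 to vertex 2 is entry (1,2) of M², where M is the adjacency matrix.
M² = [[2, 1, 1, 1], [1, 2, 1, 1], [1, 1, 1, 0], [1, 1, 0, 3]]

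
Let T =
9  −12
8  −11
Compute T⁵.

[[489, −732], [488, −731]]

tr T = −2 and det T = −3, so the characteristic polynomial is λ² − (−2)λ + (−3) with roots −3 and 1.
Eigenvectors give P = [[1, −3], [1, −2]] with P⁻¹ = [[−2, 3], [−1, 1]], and T = P·diag(−3, 1)·P⁻¹.
Then T⁵ = P·diag(−243, 1)·P⁻¹ = [[−243, −3], [−243, −2]] · [[−2, 3], [−1, 1]] = [[489, −732], [488, −731]].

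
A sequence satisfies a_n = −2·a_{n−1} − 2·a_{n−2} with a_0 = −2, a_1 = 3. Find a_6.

8

With companion matrix Q = [[−2, −2], [1, 0]], [a_n, a_{n−1}]ᵀ = Q·[a_{n−1}, a_{n−2}]ᵀ, so [a_6, a_5]ᵀ = Q⁵·[a_1, a_0]ᵀ.
Q⁵ = [[8, 8], [−4, 0]], giving [a_6, a_5]ᵀ = [[8], [−12]].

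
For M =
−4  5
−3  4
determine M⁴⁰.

M² = I (check: tr M = 0 and det M = −1), so M⁴⁰ = I since 40 is even.

[[1, 0], [0, 1]]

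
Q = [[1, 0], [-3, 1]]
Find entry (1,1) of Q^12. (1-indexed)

Q = I + N where N = [[0, 0], [-3, 0]] is strictly lower-triangular, so N^2 = 0.
(I + N)^12 = I + 12·N = [[1, 0], [-36, 1]].

1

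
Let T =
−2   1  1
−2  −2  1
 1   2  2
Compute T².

[[3, −2, 1], [9, 4, −2], [−4, 1, 7]]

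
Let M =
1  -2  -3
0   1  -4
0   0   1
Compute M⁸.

M = I + N where N = [[0, -2, -3], [0, 0, -4], [0, 0, 0]] is strictly upper-triangular, so N³ = 0.
(I + N)⁸ = I + 8·N + 28·N² = [[1, -16, 200], [0, 1, -32], [0, 0, 1]].

[[1, -16, 200], [0, 1, -32], [0, 0, 1]]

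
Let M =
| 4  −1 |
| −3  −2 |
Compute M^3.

M^2 = [[19, −2], [−6, 7]]
M^3 = [[82, −15], [−45, −8]]

[[82, −15], [−45, −8]]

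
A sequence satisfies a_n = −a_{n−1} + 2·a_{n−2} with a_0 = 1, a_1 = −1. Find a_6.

With companion matrix B = [[−1, 2], [1, 0]], [a_n, a_{n−1}]ᵀ = B·[a_{n−1}, a_{n−2}]ᵀ, so [a_6, a_5]ᵀ = B^5·[a_1, a_0]ᵀ.
B^5 = [[−21, 22], [11, −10]], giving [a_6, a_5]ᵀ = [[43], [−21]].

43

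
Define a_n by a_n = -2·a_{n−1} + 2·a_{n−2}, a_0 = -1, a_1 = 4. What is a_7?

With companion matrix Q = [[-2, 2], [1, 0]], [a_n, a_{n−1}]ᵀ = Q·[a_{n−1}, a_{n−2}]ᵀ, so [a_7, a_6]ᵀ = Q^6·[a_1, a_0]ᵀ.
Q^6 = [[328, -240], [-120, 88]], giving [a_7, a_6]ᵀ = [[1552], [-568]].

1552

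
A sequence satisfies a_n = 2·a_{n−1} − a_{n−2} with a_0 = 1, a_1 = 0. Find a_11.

−10

With companion matrix T = [[2, −1], [1, 0]], [a_n, a_{n−1}]ᵀ = T·[a_{n−1}, a_{n−2}]ᵀ, so [a_11, a_10]ᵀ = T^10·[a_1, a_0]ᵀ.
T^10 = [[11, −10], [10, −9]], giving [a_11, a_10]ᵀ = [[−10], [−9]].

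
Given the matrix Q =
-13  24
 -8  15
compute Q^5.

tr Q = 2 and det Q = -3, so the characteristic polynomial is λ² − (2)λ + (-3) with roots 3 and -1.
Eigenvectors give P = [[-3, 2], [-2, 1]] with P⁻¹ = [[1, -2], [2, -3]], and Q = P·diag(3, -1)·P⁻¹.
Then Q^5 = P·diag(243, -1)·P⁻¹ = [[-729, -2], [-486, -1]] · [[1, -2], [2, -3]] = [[-733, 1464], [-488, 975]].

[[-733, 1464], [-488, 975]]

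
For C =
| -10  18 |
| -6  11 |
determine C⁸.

tr C = 1 and det C = -2, so the characteristic polynomial is λ² − (1)λ + (-2) with roots 2 and -1.
Eigenvectors give P = [[-3, -2], [-2, -1]] with P⁻¹ = [[1, -2], [-2, 3]], and C = P·diag(2, -1)·P⁻¹.
Then C⁸ = P·diag(256, 1)·P⁻¹ = [[-768, -2], [-512, -1]] · [[1, -2], [-2, 3]] = [[-764, 1530], [-510, 1021]].

[[-764, 1530], [-510, 1021]]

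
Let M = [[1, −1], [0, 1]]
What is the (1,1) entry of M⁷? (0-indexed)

M = I + N where N = [[0, −1], [0, 0]] is strictly upper-triangular, so N² = 0.
(I + N)⁷ = I + 7·N = [[1, −7], [0, 1]].

1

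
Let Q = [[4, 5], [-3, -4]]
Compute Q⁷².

[[1, 0], [0, 1]]

Q² = I (check: tr Q = 0 and det Q = -1), so Q⁷² = I since 72 is even.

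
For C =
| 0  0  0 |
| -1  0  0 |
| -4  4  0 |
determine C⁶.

[[0, 0, 0], [0, 0, 0], [0, 0, 0]]

C is strictly triangular, hence nilpotent: C³ = 0, so C⁶ = 0.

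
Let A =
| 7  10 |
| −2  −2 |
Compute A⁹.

[[96367, 191710], [−38342, −76172]]

tr A = 5 and det A = 6, so the characteristic polynomial is λ² − (5)λ + (6) with roots 3 and 2.
Eigenvectors give P = [[−5, −2], [2, 1]] with P⁻¹ = [[−1, −2], [2, 5]], and A = P·diag(3, 2)·P⁻¹.
Then A⁹ = P·diag(19683, 512)·P⁻¹ = [[−98415, −1024], [39366, 512]] · [[−1, −2], [2, 5]] = [[96367, 191710], [−38342, −76172]].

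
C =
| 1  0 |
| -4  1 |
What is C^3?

[[1, 0], [-12, 1]]

C = I + N where N = [[0, 0], [-4, 0]] is strictly lower-triangular, so N^2 = 0.
(I + N)^3 = I + 3·N = [[1, 0], [-12, 1]].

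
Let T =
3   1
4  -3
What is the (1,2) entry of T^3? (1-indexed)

T^2 = [[13, 0], [0, 13]]
T^3 = [[39, 13], [52, -39]]

13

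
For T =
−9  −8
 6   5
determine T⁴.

[[321, 320], [−240, −239]]

tr T = −4 and det T = 3, so the characteristic polynomial is λ² − (−4)λ + (3) with roots −1 and −3.
Eigenvectors give P = [[−1, 4], [1, −3]] with P⁻¹ = [[3, 4], [1, 1]], and T = P·diag(−1, −3)·P⁻¹.
Then T⁴ = P·diag(1, 81)·P⁻¹ = [[−1, 324], [1, −243]] · [[3, 4], [1, 1]] = [[321, 320], [−240, −239]].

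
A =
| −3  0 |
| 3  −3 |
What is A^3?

[[−27, 0], [81, −27]]

A^2 = [[9, 0], [−18, 9]]
A^3 = [[−27, 0], [81, −27]]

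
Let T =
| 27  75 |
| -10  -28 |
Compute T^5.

[[1407, 4125], [-550, -1618]]

tr T = -1 and det T = -6, so the characteristic polynomial is λ² − (-1)λ + (-6) with roots 2 and -3.
Eigenvectors give P = [[-3, -5], [1, 2]] with P⁻¹ = [[-2, -5], [1, 3]], and T = P·diag(2, -3)·P⁻¹.
Then T^5 = P·diag(32, -243)·P⁻¹ = [[-96, 1215], [32, -486]] · [[-2, -5], [1, 3]] = [[1407, 4125], [-550, -1618]].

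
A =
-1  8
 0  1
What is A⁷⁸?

A² = I (check: tr A = 0 and det A = -1), so A⁷⁸ = I since 78 is even.

[[1, 0], [0, 1]]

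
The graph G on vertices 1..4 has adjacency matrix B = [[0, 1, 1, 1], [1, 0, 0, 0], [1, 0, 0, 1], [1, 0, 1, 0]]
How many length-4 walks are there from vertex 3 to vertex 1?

The number of length-4 walks from vertex 3 to vertex 1 is entry (3,1) of B⁴, where B is the adjacency matrix.
B² = [[3, 0, 1, 1], [0, 1, 1, 1], [1, 1, 2, 1], [1, 1, 1, 2]]
B³ = [[2, 3, 4, 4], [3, 0, 1, 1], [4, 1, 2, 3], [4, 1, 3, 2]]
B⁴ = [[11, 2, 6, 6], [2, 3, 4, 4], [6, 4, 7, 6], [6, 4, 6, 7]]

6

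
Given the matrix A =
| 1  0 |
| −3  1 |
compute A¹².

[[1, 0], [−36, 1]]

A = I + N where N = [[0, 0], [−3, 0]] is strictly lower-triangular, so N² = 0.
(I + N)¹² = I + 12·N = [[1, 0], [−36, 1]].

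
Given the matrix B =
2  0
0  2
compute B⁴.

B² = [[4, 0], [0, 4]]
B³ = [[8, 0], [0, 8]]
B⁴ = [[16, 0], [0, 16]]

[[16, 0], [0, 16]]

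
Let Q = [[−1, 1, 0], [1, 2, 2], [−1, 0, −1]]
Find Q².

[[2, 1, 2], [−1, 5, 2], [2, −1, 1]]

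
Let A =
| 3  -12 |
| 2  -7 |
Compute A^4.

tr A = -4 and det A = 3, so the characteristic polynomial is λ² − (-4)λ + (3) with roots -1 and -3.
Eigenvectors give P = [[3, 2], [1, 1]] with P⁻¹ = [[1, -2], [-1, 3]], and A = P·diag(-1, -3)·P⁻¹.
Then A^4 = P·diag(1, 81)·P⁻¹ = [[3, 162], [1, 81]] · [[1, -2], [-1, 3]] = [[-159, 480], [-80, 241]].

[[-159, 480], [-80, 241]]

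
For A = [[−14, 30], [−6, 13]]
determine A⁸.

[[1276, −2550], [510, −1019]]

tr A = −1 and det A = −2, so the characteristic polynomial is λ² − (−1)λ + (−2) with roots −2 and 1.
Eigenvectors give P = [[5, −2], [2, −1]] with P⁻¹ = [[1, −2], [2, −5]], and A = P·diag(−2, 1)·P⁻¹.
Then A⁸ = P·diag(256, 1)·P⁻¹ = [[1280, −2], [512, −1]] · [[1, −2], [2, −5]] = [[1276, −2550], [510, −1019]].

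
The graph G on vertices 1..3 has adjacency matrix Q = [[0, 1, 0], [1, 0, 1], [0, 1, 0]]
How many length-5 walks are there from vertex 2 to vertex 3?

4

The number of length-5 walks from vertex 2 to vertex 3 is entry (2,3) of Q^5, where Q is the adjacency matrix.
Q^2 = [[1, 0, 1], [0, 2, 0], [1, 0, 1]]
Q^3 = [[0, 2, 0], [2, 0, 2], [0, 2, 0]]
Q^4 = [[2, 0, 2], [0, 4, 0], [2, 0, 2]]
Q^5 = [[0, 4, 0], [4, 0, 4], [0, 4, 0]]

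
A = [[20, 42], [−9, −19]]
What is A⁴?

[[106, 210], [−45, −89]]

tr A = 1 and det A = −2, so the characteristic polynomial is λ² − (1)λ + (−2) with roots 2 and −1.
Eigenvectors give P = [[−7, −2], [3, 1]] with P⁻¹ = [[−1, −2], [3, 7]], and A = P·diag(2, −1)·P⁻¹.
Then A⁴ = P·diag(16, 1)·P⁻¹ = [[−112, −2], [48, 1]] · [[−1, −2], [3, 7]] = [[106, 210], [−45, −89]].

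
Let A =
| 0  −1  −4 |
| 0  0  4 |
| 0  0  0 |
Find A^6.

[[0, 0, 0], [0, 0, 0], [0, 0, 0]]

A is strictly triangular, hence nilpotent: A^3 = 0, so A^6 = 0.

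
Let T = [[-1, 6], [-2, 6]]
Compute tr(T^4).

tr T = 5 and det T = 6, so the characteristic polynomial is λ² − (5)λ + (6) with roots 3 and 2.
Eigenvectors give P = [[3, 2], [2, 1]] with P⁻¹ = [[-1, 2], [2, -3]], and T = P·diag(3, 2)·P⁻¹.
Then T^4 = P·diag(81, 16)·P⁻¹ = [[243, 32], [162, 16]] · [[-1, 2], [2, -3]] = [[-179, 390], [-130, 276]].

97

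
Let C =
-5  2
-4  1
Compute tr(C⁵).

tr C = -4 and det C = 3, so the characteristic polynomial is λ² − (-4)λ + (3) with roots -3 and -1.
Eigenvectors give P = [[1, -1], [1, -2]] with P⁻¹ = [[2, -1], [1, -1]], and C = P·diag(-3, -1)·P⁻¹.
Then C⁵ = P·diag(-243, -1)·P⁻¹ = [[-243, 1], [-243, 2]] · [[2, -1], [1, -1]] = [[-485, 242], [-484, 241]].

-244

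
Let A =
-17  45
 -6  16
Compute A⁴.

tr A = -1 and det A = -2, so the characteristic polynomial is λ² − (-1)λ + (-2) with roots -2 and 1.
Eigenvectors give P = [[-3, -5], [-1, -2]] with P⁻¹ = [[-2, 5], [1, -3]], and A = P·diag(-2, 1)·P⁻¹.
Then A⁴ = P·diag(16, 1)·P⁻¹ = [[-48, -5], [-16, -2]] · [[-2, 5], [1, -3]] = [[91, -225], [30, -74]].

[[91, -225], [30, -74]]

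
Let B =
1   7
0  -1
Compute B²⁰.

B² = I (check: tr B = 0 and det B = -1), so B²⁰ = I since 20 is even.

[[1, 0], [0, 1]]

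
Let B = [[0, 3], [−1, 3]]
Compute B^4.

[[−18, 27], [−9, 9]]

B^2 = [[−3, 9], [−3, 6]]
B^3 = [[−9, 18], [−6, 9]]
B^4 = [[−18, 27], [−9, 9]]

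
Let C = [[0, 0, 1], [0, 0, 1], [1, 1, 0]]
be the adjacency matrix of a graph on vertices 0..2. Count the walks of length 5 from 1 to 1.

The number of length-5 walks from vertex 1 to vertex 1 is entry (1,1) of C^5, where C is the adjacency matrix.
C^2 = [[1, 1, 0], [1, 1, 0], [0, 0, 2]]
C^3 = [[0, 0, 2], [0, 0, 2], [2, 2, 0]]
C^4 = [[2, 2, 0], [2, 2, 0], [0, 0, 4]]
C^5 = [[0, 0, 4], [0, 0, 4], [4, 4, 0]]

0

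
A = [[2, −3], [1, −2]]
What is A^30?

[[1, 0], [0, 1]]

A² = I (check: tr A = 0 and det A = −1), so A^30 = I since 30 is even.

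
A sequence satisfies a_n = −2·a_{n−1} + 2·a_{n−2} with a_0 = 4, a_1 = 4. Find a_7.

With companion matrix M = [[−2, 2], [1, 0]], [a_n, a_{n−1}]ᵀ = M·[a_{n−1}, a_{n−2}]ᵀ, so [a_7, a_6]ᵀ = M⁶·[a_1, a_0]ᵀ.
M⁶ = [[328, −240], [−120, 88]], giving [a_7, a_6]ᵀ = [[352], [−128]].

352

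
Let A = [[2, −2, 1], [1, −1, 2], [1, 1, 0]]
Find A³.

A² = [[3, −1, −2], [3, 1, −1], [3, −3, 3]]
A³ = [[3, −7, 1], [6, −8, 5], [6, 0, −3]]

[[3, −7, 1], [6, −8, 5], [6, 0, −3]]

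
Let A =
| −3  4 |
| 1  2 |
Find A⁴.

[[173, −84], [−21, 68]]

A² = [[13, −4], [−1, 8]]
A³ = [[−43, 44], [11, 12]]
A⁴ = [[173, −84], [−21, 68]]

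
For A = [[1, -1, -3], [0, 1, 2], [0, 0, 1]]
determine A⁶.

A = I + N where N = [[0, -1, -3], [0, 0, 2], [0, 0, 0]] is strictly upper-triangular, so N³ = 0.
(I + N)⁶ = I + 6·N + 15·N² = [[1, -6, -48], [0, 1, 12], [0, 0, 1]].

[[1, -6, -48], [0, 1, 12], [0, 0, 1]]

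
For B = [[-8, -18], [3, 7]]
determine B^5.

[[-98, -198], [33, 67]]

tr B = -1 and det B = -2, so the characteristic polynomial is λ² − (-1)λ + (-2) with roots -2 and 1.
Eigenvectors give P = [[3, -2], [-1, 1]] with P⁻¹ = [[1, 2], [1, 3]], and B = P·diag(-2, 1)·P⁻¹.
Then B^5 = P·diag(-32, 1)·P⁻¹ = [[-96, -2], [32, 1]] · [[1, 2], [1, 3]] = [[-98, -198], [33, 67]].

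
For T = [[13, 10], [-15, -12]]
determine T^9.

tr T = 1 and det T = -6, so the characteristic polynomial is λ² − (1)λ + (-6) with roots -2 and 3.
Eigenvectors give P = [[-2, -1], [3, 1]] with P⁻¹ = [[1, 1], [-3, -2]], and T = P·diag(-2, 3)·P⁻¹.
Then T^9 = P·diag(-512, 19683)·P⁻¹ = [[1024, -19683], [-1536, 19683]] · [[1, 1], [-3, -2]] = [[60073, 40390], [-60585, -40902]].

[[60073, 40390], [-60585, -40902]]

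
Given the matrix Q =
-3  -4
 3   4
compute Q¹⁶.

Q² = Q (a projection; rank 1, trace 1), so Q¹⁶ = Q.

[[-3, -4], [3, 4]]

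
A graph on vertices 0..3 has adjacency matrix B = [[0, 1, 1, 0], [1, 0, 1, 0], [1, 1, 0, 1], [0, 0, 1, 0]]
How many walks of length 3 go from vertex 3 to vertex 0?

The number of length-3 walks from vertex 3 to vertex 0 is entry (3,0) of B³, where B is the adjacency matrix.
B² = [[2, 1, 1, 1], [1, 2, 1, 1], [1, 1, 3, 0], [1, 1, 0, 1]]
B³ = [[2, 3, 4, 1], [3, 2, 4, 1], [4, 4, 2, 3], [1, 1, 3, 0]]

1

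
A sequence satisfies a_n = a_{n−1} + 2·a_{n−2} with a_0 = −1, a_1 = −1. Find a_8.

−171

With companion matrix T = [[1, 2], [1, 0]], [a_n, a_{n−1}]ᵀ = T·[a_{n−1}, a_{n−2}]ᵀ, so [a_8, a_7]ᵀ = T⁷·[a_1, a_0]ᵀ.
T⁷ = [[85, 86], [43, 42]], giving [a_8, a_7]ᵀ = [[−171], [−85]].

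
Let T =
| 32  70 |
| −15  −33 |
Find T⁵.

[[1682, 3850], [−825, −1893]]

tr T = −1 and det T = −6, so the characteristic polynomial is λ² − (−1)λ + (−6) with roots −3 and 2.
Eigenvectors give P = [[−2, 7], [1, −3]] with P⁻¹ = [[3, 7], [1, 2]], and T = P·diag(−3, 2)·P⁻¹.
Then T⁵ = P·diag(−243, 32)·P⁻¹ = [[486, 224], [−243, −96]] · [[3, 7], [1, 2]] = [[1682, 3850], [−825, −1893]].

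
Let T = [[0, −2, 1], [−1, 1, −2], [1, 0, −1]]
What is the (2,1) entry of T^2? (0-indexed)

−2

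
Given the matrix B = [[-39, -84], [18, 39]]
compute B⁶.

[[729, 0], [0, 729]]

tr B = 0 and det B = -9, so the characteristic polynomial is λ² − (0)λ + (-9) with roots -3 and 3.
Eigenvectors give P = [[-7, -2], [3, 1]] with P⁻¹ = [[-1, -2], [3, 7]], and B = P·diag(-3, 3)·P⁻¹.
Then B⁶ = P·diag(729, 729)·P⁻¹ = [[-5103, -1458], [2187, 729]] · [[-1, -2], [3, 7]] = [[729, 0], [0, 729]].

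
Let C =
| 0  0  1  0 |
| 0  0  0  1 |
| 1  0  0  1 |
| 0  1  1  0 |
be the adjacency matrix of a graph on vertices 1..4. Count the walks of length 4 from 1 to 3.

0

The number of length-4 walks from vertex 1 to vertex 3 is entry (1,3) of C⁴, where C is the adjacency matrix.
C² = [[1, 0, 0, 1], [0, 1, 1, 0], [0, 1, 2, 0], [1, 0, 0, 2]]
C³ = [[0, 1, 2, 0], [1, 0, 0, 2], [2, 0, 0, 3], [0, 2, 3, 0]]
C⁴ = [[2, 0, 0, 3], [0, 2, 3, 0], [0, 3, 5, 0], [3, 0, 0, 5]]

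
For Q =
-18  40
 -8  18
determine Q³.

[[-72, 160], [-32, 72]]

tr Q = 0 and det Q = -4, so the characteristic polynomial is λ² − (0)λ + (-4) with roots 2 and -2.
Eigenvectors give P = [[2, 5], [1, 2]] with P⁻¹ = [[-2, 5], [1, -2]], and Q = P·diag(2, -2)·P⁻¹.
Then Q³ = P·diag(8, -8)·P⁻¹ = [[16, -40], [8, -16]] · [[-2, 5], [1, -2]] = [[-72, 160], [-32, 72]].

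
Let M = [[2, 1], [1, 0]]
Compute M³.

M² = [[5, 2], [2, 1]]
M³ = [[12, 5], [5, 2]]

[[12, 5], [5, 2]]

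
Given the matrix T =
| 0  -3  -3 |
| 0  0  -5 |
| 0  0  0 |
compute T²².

T is strictly triangular, hence nilpotent: T³ = 0, so T²² = 0.

[[0, 0, 0], [0, 0, 0], [0, 0, 0]]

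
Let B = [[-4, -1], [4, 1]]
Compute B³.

[[-36, -9], [36, 9]]

B² = [[12, 3], [-12, -3]]
B³ = [[-36, -9], [36, 9]]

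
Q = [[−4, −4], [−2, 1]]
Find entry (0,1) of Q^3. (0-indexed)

−84

Q^2 = [[24, 12], [6, 9]]
Q^3 = [[−120, −84], [−42, −15]]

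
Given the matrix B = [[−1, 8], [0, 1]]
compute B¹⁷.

B² = I (check: tr B = 0 and det B = −1), so B¹⁷ = B since 17 is odd.

[[−1, 8], [0, 1]]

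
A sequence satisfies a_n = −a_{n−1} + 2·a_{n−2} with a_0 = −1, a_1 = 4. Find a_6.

With companion matrix B = [[−1, 2], [1, 0]], [a_n, a_{n−1}]ᵀ = B·[a_{n−1}, a_{n−2}]ᵀ, so [a_6, a_5]ᵀ = B⁵·[a_1, a_0]ᵀ.
B⁵ = [[−21, 22], [11, −10]], giving [a_6, a_5]ᵀ = [[−106], [54]].

−106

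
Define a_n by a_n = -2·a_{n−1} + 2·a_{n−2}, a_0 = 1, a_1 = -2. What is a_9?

With companion matrix B = [[-2, 2], [1, 0]], [a_n, a_{n−1}]ᵀ = B·[a_{n−1}, a_{n−2}]ᵀ, so [a_9, a_8]ᵀ = B⁸·[a_1, a_0]ᵀ.
B⁸ = [[2448, -1792], [-896, 656]], giving [a_9, a_8]ᵀ = [[-6688], [2448]].

-6688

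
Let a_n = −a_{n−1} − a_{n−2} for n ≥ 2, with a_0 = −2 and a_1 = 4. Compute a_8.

−2

With companion matrix M = [[−1, −1], [1, 0]], [a_n, a_{n−1}]ᵀ = M·[a_{n−1}, a_{n−2}]ᵀ, so [a_8, a_7]ᵀ = M⁷·[a_1, a_0]ᵀ.
M⁷ = [[−1, −1], [1, 0]], giving [a_8, a_7]ᵀ = [[−2], [4]].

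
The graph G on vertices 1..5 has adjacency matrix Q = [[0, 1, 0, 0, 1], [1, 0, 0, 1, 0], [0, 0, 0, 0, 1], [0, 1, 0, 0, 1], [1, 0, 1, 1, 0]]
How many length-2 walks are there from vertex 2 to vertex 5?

The number of length-2 walks from vertex 2 to vertex 5 is entry (2,5) of Q^2, where Q is the adjacency matrix.
Q^2 = [[2, 0, 1, 2, 0], [0, 2, 0, 0, 2], [1, 0, 1, 1, 0], [2, 0, 1, 2, 0], [0, 2, 0, 0, 3]]

2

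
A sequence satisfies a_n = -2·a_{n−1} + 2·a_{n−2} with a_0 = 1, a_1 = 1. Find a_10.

With companion matrix B = [[-2, 2], [1, 0]], [a_n, a_{n−1}]ᵀ = B·[a_{n−1}, a_{n−2}]ᵀ, so [a_10, a_9]ᵀ = B⁹·[a_1, a_0]ᵀ.
B⁹ = [[-6688, 4896], [2448, -1792]], giving [a_10, a_9]ᵀ = [[-1792], [656]].

-1792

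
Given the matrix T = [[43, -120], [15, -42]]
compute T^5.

[[2443, -6600], [825, -2232]]

tr T = 1 and det T = -6, so the characteristic polynomial is λ² − (1)λ + (-6) with roots -2 and 3.
Eigenvectors give P = [[-8, 3], [-3, 1]] with P⁻¹ = [[1, -3], [3, -8]], and T = P·diag(-2, 3)·P⁻¹.
Then T^5 = P·diag(-32, 243)·P⁻¹ = [[256, 729], [96, 243]] · [[1, -3], [3, -8]] = [[2443, -6600], [825, -2232]].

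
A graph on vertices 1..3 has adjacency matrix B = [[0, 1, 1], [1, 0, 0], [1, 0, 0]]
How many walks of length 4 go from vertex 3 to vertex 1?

0

The number of length-4 walks from vertex 3 to vertex 1 is entry (3,1) of B⁴, where B is the adjacency matrix.
B² = [[2, 0, 0], [0, 1, 1], [0, 1, 1]]
B³ = [[0, 2, 2], [2, 0, 0], [2, 0, 0]]
B⁴ = [[4, 0, 0], [0, 2, 2], [0, 2, 2]]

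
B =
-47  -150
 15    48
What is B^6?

[[-5921, -19950], [1995, 6714]]

tr B = 1 and det B = -6, so the characteristic polynomial is λ² − (1)λ + (-6) with roots 3 and -2.
Eigenvectors give P = [[-3, 10], [1, -3]] with P⁻¹ = [[3, 10], [1, 3]], and B = P·diag(3, -2)·P⁻¹.
Then B^6 = P·diag(729, 64)·P⁻¹ = [[-2187, 640], [729, -192]] · [[3, 10], [1, 3]] = [[-5921, -19950], [1995, 6714]].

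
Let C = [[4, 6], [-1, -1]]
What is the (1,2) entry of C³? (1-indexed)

42

tr C = 3 and det C = 2, so the characteristic polynomial is λ² − (3)λ + (2) with roots 2 and 1.
Eigenvectors give P = [[3, 2], [-1, -1]] with P⁻¹ = [[1, 2], [-1, -3]], and C = P·diag(2, 1)·P⁻¹.
Then C³ = P·diag(8, 1)·P⁻¹ = [[24, 2], [-8, -1]] · [[1, 2], [-1, -3]] = [[22, 42], [-7, -13]].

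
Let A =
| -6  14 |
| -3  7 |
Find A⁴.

[[-6, 14], [-3, 7]]

A² = A (a projection; rank 1, trace 1), so A⁴ = A.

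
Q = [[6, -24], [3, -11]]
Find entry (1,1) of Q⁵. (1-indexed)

tr Q = -5 and det Q = 6, so the characteristic polynomial is λ² − (-5)λ + (6) with roots -3 and -2.
Eigenvectors give P = [[-8, -3], [-3, -1]] with P⁻¹ = [[1, -3], [-3, 8]], and Q = P·diag(-3, -2)·P⁻¹.
Then Q⁵ = P·diag(-243, -32)·P⁻¹ = [[1944, 96], [729, 32]] · [[1, -3], [-3, 8]] = [[1656, -5064], [633, -1931]].

1656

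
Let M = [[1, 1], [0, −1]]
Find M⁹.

M² = I (check: tr M = 0 and det M = −1), so M⁹ = M since 9 is odd.

[[1, 1], [0, −1]]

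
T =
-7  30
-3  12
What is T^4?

tr T = 5 and det T = 6, so the characteristic polynomial is λ² − (5)λ + (6) with roots 2 and 3.
Eigenvectors give P = [[-10, 3], [-3, 1]] with P⁻¹ = [[-1, 3], [-3, 10]], and T = P·diag(2, 3)·P⁻¹.
Then T^4 = P·diag(16, 81)·P⁻¹ = [[-160, 243], [-48, 81]] · [[-1, 3], [-3, 10]] = [[-569, 1950], [-195, 666]].

[[-569, 1950], [-195, 666]]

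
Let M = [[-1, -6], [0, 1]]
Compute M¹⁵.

M² = I (check: tr M = 0 and det M = -1), so M¹⁵ = M since 15 is odd.

[[-1, -6], [0, 1]]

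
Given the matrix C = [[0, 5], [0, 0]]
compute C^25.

[[0, 0], [0, 0]]

C is strictly triangular, hence nilpotent: C^2 = 0, so C^25 = 0.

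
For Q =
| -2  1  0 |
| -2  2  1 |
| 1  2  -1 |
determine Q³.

[[-3, 4, -1], [-9, 11, 3], [11, 5, 0]]

Q² = [[2, 0, 1], [1, 4, 1], [-7, 3, 3]]
Q³ = [[-3, 4, -1], [-9, 11, 3], [11, 5, 0]]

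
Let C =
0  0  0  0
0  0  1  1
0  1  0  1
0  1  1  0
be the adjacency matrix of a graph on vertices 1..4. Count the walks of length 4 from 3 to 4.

The number of length-4 walks from vertex 3 to vertex 4 is entry (3,4) of C⁴, where C is the adjacency matrix.
C² = [[0, 0, 0, 0], [0, 2, 1, 1], [0, 1, 2, 1], [0, 1, 1, 2]]
C³ = [[0, 0, 0, 0], [0, 2, 3, 3], [0, 3, 2, 3], [0, 3, 3, 2]]
C⁴ = [[0, 0, 0, 0], [0, 6, 5, 5], [0, 5, 6, 5], [0, 5, 5, 6]]

5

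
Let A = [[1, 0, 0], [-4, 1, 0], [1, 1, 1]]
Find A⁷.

[[1, 0, 0], [-28, 1, 0], [-77, 7, 1]]

A = I + N where N = [[0, 0, 0], [-4, 0, 0], [1, 1, 0]] is strictly lower-triangular, so N³ = 0.
(I + N)⁷ = I + 7·N + 21·N² = [[1, 0, 0], [-28, 1, 0], [-77, 7, 1]].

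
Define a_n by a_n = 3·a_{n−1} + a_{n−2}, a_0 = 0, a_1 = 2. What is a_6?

720

With companion matrix Q = [[3, 1], [1, 0]], [a_n, a_{n−1}]ᵀ = Q·[a_{n−1}, a_{n−2}]ᵀ, so [a_6, a_5]ᵀ = Q⁵·[a_1, a_0]ᵀ.
Q⁵ = [[360, 109], [109, 33]], giving [a_6, a_5]ᵀ = [[720], [218]].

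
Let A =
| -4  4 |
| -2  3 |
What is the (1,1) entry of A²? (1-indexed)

8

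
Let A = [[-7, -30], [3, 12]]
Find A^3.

tr A = 5 and det A = 6, so the characteristic polynomial is λ² − (5)λ + (6) with roots 3 and 2.
Eigenvectors give P = [[-3, 10], [1, -3]] with P⁻¹ = [[3, 10], [1, 3]], and A = P·diag(3, 2)·P⁻¹.
Then A^3 = P·diag(27, 8)·P⁻¹ = [[-81, 80], [27, -24]] · [[3, 10], [1, 3]] = [[-163, -570], [57, 198]].

[[-163, -570], [57, 198]]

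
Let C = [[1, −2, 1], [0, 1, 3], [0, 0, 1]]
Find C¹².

C = I + N where N = [[0, −2, 1], [0, 0, 3], [0, 0, 0]] is strictly upper-triangular, so N³ = 0.
(I + N)¹² = I + 12·N + 66·N² = [[1, −24, −384], [0, 1, 36], [0, 0, 1]].

[[1, −24, −384], [0, 1, 36], [0, 0, 1]]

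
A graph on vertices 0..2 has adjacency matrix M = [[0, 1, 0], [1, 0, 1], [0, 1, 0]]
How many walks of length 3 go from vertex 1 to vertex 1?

The number of length-3 walks from vertex 1 to vertex 1 is entry (1,1) of M³, where M is the adjacency matrix.
M² = [[1, 0, 1], [0, 2, 0], [1, 0, 1]]
M³ = [[0, 2, 0], [2, 0, 2], [0, 2, 0]]

0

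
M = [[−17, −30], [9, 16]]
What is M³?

[[−53, −90], [27, 46]]

tr M = −1 and det M = −2, so the characteristic polynomial is λ² − (−1)λ + (−2) with roots −2 and 1.
Eigenvectors give P = [[−2, 5], [1, −3]] with P⁻¹ = [[−3, −5], [−1, −2]], and M = P·diag(−2, 1)·P⁻¹.
Then M³ = P·diag(−8, 1)·P⁻¹ = [[16, 5], [−8, −3]] · [[−3, −5], [−1, −2]] = [[−53, −90], [27, 46]].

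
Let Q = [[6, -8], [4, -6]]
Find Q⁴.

[[16, 0], [0, 16]]

tr Q = 0 and det Q = -4, so the characteristic polynomial is λ² − (0)λ + (-4) with roots 2 and -2.
Eigenvectors give P = [[-2, 1], [-1, 1]] with P⁻¹ = [[-1, 1], [-1, 2]], and Q = P·diag(2, -2)·P⁻¹.
Then Q⁴ = P·diag(16, 16)·P⁻¹ = [[-32, 16], [-16, 16]] · [[-1, 1], [-1, 2]] = [[16, 0], [0, 16]].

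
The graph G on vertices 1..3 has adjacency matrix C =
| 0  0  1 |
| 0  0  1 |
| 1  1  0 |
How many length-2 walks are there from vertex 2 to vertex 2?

The number of length-2 walks from vertex 2 to vertex 2 is entry (2,2) of C², where C is the adjacency matrix.
C² = [[1, 1, 0], [1, 1, 0], [0, 0, 2]]

1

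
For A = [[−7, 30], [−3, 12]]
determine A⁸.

[[−56489, 189150], [−18915, 63306]]

tr A = 5 and det A = 6, so the characteristic polynomial is λ² − (5)λ + (6) with roots 2 and 3.
Eigenvectors give P = [[10, −3], [3, −1]] with P⁻¹ = [[1, −3], [3, −10]], and A = P·diag(2, 3)·P⁻¹.
Then A⁸ = P·diag(256, 6561)·P⁻¹ = [[2560, −19683], [768, −6561]] · [[1, −3], [3, −10]] = [[−56489, 189150], [−18915, 63306]].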